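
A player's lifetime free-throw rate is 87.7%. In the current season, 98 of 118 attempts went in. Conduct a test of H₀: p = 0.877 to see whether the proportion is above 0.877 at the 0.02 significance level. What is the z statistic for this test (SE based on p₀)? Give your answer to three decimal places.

p̂ = 98/118 = 0.830508.
Standard error under H₀: √(0.877×0.123/118) = 0.030235.
z = (0.830508 − 0.877)/0.030235 = -0.046492/0.030235 = -1.538.
p-value = P(Z > -1.538) ≈ 0.9379, so at α = 0.02 we fail to reject H₀.

z = -1.538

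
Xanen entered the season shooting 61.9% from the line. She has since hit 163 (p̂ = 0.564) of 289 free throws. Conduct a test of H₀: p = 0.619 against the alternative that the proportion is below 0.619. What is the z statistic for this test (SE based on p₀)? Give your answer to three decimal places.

p̂ = 163/289 = 0.56401.
Standard error under H₀: √(0.619×0.381/289) = 0.02857.
z = (0.56401 − 0.619)/0.02857 = -0.05499/0.02857 = -1.925.
p-value = P(Z < -1.925) ≈ 0.0271.

z = -1.925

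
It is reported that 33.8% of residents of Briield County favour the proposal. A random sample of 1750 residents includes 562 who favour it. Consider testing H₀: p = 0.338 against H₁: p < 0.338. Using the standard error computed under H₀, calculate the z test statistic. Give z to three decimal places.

z = -1.491

p̂ = 562/1750 = 0.32114.
SE = √(p₀(1−p₀)/n) = √(0.22376/1750) = 0.01131.
z = (0.32114 − 0.338)/0.01131 = -0.01686/0.01131 = -1.491.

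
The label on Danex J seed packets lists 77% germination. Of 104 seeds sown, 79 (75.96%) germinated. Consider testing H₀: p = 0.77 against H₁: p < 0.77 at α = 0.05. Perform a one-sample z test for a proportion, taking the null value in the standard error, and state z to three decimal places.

p̂ = 79/104 ≈ 0.75962.
Standard error under H₀: √(0.77×0.23/104) = 0.04127.
z = (0.75962 − 0.77)/0.04127 = -0.01038/0.04127 = -0.252.
p-value = P(Z < -0.252) ≈ 0.4007; since p > α = 0.05, fail to reject H₀.

z = -0.252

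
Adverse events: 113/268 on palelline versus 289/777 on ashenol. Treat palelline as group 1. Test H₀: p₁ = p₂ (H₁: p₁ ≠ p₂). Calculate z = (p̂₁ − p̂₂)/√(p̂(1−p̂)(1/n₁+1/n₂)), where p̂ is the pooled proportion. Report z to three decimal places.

z = 1.442

p̂₁ = 113/268 = 0.42164, p̂₂ = 289/777 = 0.37194.
Pooled p̂ = (113+289)/(268+777) = 402/1045 = 0.38469.
SE = √(p̂(1−p̂)(1/n₁+1/n₂)) = √(0.38469·0.61531·0.00501834) = √(0.00118786) = 0.03447.
z = (0.42164 − 0.37194)/0.03447 = 0.04970/0.03447 = 1.442.
p-value = 2·P(Z > 1.442) ≈ 0.1493.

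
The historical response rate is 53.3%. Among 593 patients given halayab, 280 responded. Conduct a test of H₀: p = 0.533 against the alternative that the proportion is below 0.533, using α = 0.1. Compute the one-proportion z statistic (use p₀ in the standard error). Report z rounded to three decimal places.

p̂ = 280/593 = 0.472175.
Standard error under H₀: √(0.533×0.467/593) = 0.020488.
z = (0.472175 − 0.533)/0.020488 = -0.060825/0.020488 = -2.969.
p-value = P(Z < -2.969) ≈ 0.0015, so at α = 0.1 we reject H₀.

z = -2.969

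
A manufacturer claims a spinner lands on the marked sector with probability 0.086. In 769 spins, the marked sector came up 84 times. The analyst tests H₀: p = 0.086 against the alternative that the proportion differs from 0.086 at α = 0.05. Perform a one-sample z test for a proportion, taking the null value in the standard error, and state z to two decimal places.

z = 2.30

p̂ = 84/769 = 0.1092.
SE = √(p₀(1−p₀)/n) = √(0.078604/769) = 0.0101.
z = (0.1092 − 0.086)/0.0101 = 0.0232/0.0101 = 2.30.
Two-sided p-value ≈ 2·Φ(−2.298) = 0.0216, so at α = 0.05 we reject H₀.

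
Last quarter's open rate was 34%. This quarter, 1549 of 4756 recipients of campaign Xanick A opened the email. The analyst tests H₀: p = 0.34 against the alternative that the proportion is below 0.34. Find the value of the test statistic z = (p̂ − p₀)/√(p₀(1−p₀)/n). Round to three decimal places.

p̂ = 1549/4756 = 0.32569.
Standard error under H₀: √(0.34×0.66/4756) = 0.00687.
z = (0.32569 − 0.34)/0.00687 = -0.01431/0.00687 = -2.083.
p-value = P(Z < -2.083) ≈ 0.0186.

z = -2.083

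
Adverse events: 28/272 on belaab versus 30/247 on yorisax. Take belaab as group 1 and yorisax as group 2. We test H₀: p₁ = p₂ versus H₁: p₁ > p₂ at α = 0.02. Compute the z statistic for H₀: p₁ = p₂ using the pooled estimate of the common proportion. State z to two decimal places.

p̂₁ = 28/272 = 0.1029, p̂₂ = 30/247 = 0.1215.
Pooled p̂ = (28+30)/(272+247) = 58/519 = 0.1118.
SE = √(p̂(1−p̂)(1/n₁+1/n₂)) = √(0.1118·0.8882·0.00772505) = √(0.000766824) = 0.0277.
z = (0.1029 − 0.1215)/0.0277 = -0.0186/0.0277 = -0.67.
p-value = P(Z > -0.669) ≈ 0.7481. With α = 0.02, fail to reject H₀.

z = -0.67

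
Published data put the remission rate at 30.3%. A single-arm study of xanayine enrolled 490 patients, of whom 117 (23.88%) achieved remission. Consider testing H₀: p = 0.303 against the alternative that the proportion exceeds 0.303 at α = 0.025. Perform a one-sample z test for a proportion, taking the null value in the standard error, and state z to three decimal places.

z = -3.094

p̂ = 117/490 = 0.2387755.
Standard error under H₀: √(0.303×0.697/490) = 0.0207606.
z = (0.2387755 − 0.303)/0.0207606 = -0.0642245/0.0207606 = -3.094.
p-value = P(Z > -3.094) ≈ 0.9990; since p > α = 0.025, fail to reject H₀.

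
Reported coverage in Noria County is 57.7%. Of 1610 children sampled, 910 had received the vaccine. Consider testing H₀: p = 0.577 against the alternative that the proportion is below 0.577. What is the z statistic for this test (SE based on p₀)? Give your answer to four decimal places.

p̂ = 910/1610 ≈ 0.565217.
SE = √(p₀(1−p₀)/n) = √(0.24407/1610) = 0.012312.
z = (0.565217 − 0.577)/0.012312 = -0.011783/0.012312 = -0.9570.

z = -0.9570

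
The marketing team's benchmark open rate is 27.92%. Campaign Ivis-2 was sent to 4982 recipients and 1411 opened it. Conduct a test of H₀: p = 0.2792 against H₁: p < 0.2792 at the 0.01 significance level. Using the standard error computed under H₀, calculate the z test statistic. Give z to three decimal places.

z = 0.632

p̂ = 1411/4982 ≈ 0.28322.
SE = √(p₀(1−p₀)/n) = √(0.20125/4982) = 0.00636.
z = (0.28322 − 0.2792)/0.00636 = 0.00402/0.00636 = 0.632.
p-value = P(Z < 0.632) ≈ 0.7364. With α = 0.01, fail to reject H₀.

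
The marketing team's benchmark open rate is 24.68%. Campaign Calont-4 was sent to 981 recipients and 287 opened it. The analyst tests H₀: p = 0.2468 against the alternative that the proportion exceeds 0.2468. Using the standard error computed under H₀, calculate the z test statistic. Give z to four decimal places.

p̂ = 287/981 = 0.292559.
SE = √(p₀(1−p₀)/n) = √(0.18589/981) = 0.013766.
z = (0.292559 − 0.2468)/0.013766 = 0.045759/0.013766 = 3.3241.
p-value = P(Z > 3.324) ≈ 0.0004.

z = 3.3241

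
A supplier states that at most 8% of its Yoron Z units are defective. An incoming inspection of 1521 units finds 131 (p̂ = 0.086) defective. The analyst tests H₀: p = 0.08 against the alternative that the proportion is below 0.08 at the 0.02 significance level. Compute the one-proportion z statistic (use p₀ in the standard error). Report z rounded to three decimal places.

z = 0.881

p̂ = 131/1521 ≈ 0.08613.
SE = √(p₀(1−p₀)/n) = √(0.0736/1521) = 0.00696.
z = (0.08613 − 0.08)/0.00696 = 0.00613/0.00696 = 0.881.
p-value = P(Z < 0.881) ≈ 0.8108, so at α = 0.02 we fail to reject H₀.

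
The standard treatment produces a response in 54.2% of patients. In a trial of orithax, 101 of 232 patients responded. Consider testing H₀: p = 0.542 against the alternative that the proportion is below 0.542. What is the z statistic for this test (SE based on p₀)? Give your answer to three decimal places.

p̂ = 101/232 ≈ 0.43534.
Under H₀, SE = √(0.542·0.458/232) = √(0.00106998) = 0.03271.
z = (0.43534 − 0.542)/0.03271 = -0.10666/0.03271 = -3.261.
p-value = P(Z < -3.261) ≈ 0.0006.

z = -3.261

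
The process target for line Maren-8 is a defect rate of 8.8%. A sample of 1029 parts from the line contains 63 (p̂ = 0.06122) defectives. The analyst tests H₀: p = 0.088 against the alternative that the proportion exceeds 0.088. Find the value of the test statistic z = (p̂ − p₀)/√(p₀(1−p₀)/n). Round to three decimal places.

z = -3.032

p̂ = 63/1029 ≈ 0.061224.
Standard error under H₀: √(0.088×0.912/1029) = 0.008831.
z = (0.061224 − 0.088)/0.008831 = -0.026776/0.008831 = -3.032.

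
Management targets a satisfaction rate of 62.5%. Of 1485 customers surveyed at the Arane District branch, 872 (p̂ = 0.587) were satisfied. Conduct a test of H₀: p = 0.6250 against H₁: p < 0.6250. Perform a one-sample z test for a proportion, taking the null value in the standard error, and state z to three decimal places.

z = -3.008

p̂ = 872/1485 ≈ 0.587205.
SE = √(p₀(1−p₀)/n) = √(0.23438/1485) = 0.012563.
z = (0.587205 − 0.625)/0.012563 = -0.037795/0.012563 = -3.008.
p-value = P(Z < -3.008) ≈ 0.0013.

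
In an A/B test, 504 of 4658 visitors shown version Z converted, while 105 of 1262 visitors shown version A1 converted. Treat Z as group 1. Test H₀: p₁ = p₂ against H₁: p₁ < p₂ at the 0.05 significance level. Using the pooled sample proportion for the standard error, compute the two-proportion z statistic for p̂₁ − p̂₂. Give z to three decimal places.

p̂₁ = 504/4658 ≈ 0.10820, p̂₂ = 105/1262 ≈ 0.08320.
Pooled p̂ = (504+105)/(4658+1262) = 609/5920 = 0.10287.
SE = √(p̂(1−p̂)(1/n₁+1/n₂)) = √(0.10287·0.89713·0.00100708) = √(9.29422e-05) = 0.00964.
z = (0.10820 − 0.08320)/0.00964 = 0.02500/0.00964 = 2.593.
p-value = P(Z < 2.593) ≈ 0.9952; since p > α = 0.05, fail to reject H₀.

z = 2.593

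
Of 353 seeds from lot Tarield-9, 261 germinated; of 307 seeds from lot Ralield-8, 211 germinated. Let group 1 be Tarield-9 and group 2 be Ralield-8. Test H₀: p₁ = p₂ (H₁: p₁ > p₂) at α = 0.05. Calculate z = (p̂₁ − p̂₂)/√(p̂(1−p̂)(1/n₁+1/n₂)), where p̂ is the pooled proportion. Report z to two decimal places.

p̂₁ = 261/353 ≈ 0.7394, p̂₂ = 211/307 ≈ 0.6873.
Pooled p̂ = (261+211)/(353+307) = 472/660 = 0.7152.
SE = √(p̂(1−p̂)(1/n₁+1/n₂)) = √(0.7152·0.2848·0.00609019) = √(0.00124063) = 0.0352.
z = (0.7394 − 0.6873)/0.0352 = 0.0521/0.0352 = 1.48.
p-value = P(Z > 1.479) ≈ 0.0696. With α = 0.05, fail to reject H₀.

z = 1.48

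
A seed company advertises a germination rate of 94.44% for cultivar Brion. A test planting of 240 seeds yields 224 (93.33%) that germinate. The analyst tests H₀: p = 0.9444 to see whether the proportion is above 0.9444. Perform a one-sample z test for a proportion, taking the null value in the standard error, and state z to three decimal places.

z = -0.748

p̂ = 224/240 = 0.93333.
Under H₀, SE = √(0.9444·0.0556/240) = √(0.000218786) = 0.01479.
z = (0.93333 − 0.9444)/0.01479 = -0.01107/0.01479 = -0.748.
p-value = P(Z > -0.748) ≈ 0.7728.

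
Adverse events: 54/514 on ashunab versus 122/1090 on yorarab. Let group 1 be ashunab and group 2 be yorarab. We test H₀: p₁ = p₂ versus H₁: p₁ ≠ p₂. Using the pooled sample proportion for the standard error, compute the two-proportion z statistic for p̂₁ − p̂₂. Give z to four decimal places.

p̂₁ = 54/514 ≈ 0.1050584, p̂₂ = 122/1090 ≈ 0.1119266.
Pooled p̂ = (54+122)/(514+1090) = 176/1604 = 0.1097257.
SE = √(0.097686 × 0.00286296) = 0.0167234.
z = (0.1050584 − 0.1119266)/0.0167234 = -0.0068682/0.0167234 = -0.4107.
Two-sided p-value ≈ 2·Φ(−0.411) = 0.6813.

z = -0.4107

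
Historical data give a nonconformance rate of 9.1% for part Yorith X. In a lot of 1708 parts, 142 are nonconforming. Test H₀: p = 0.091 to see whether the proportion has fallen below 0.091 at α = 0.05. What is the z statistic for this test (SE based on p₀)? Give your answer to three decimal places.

p̂ = 142/1708 ≈ 0.083138.
Under H₀, SE = √(0.091·0.909/1708) = √(4.84303e-05) = 0.006959.
z = (0.083138 − 0.091)/0.006959 = -0.007862/0.006959 = -1.130.
p-value = P(Z < -1.130) ≈ 0.1293. With α = 0.05, fail to reject H₀.

z = -1.130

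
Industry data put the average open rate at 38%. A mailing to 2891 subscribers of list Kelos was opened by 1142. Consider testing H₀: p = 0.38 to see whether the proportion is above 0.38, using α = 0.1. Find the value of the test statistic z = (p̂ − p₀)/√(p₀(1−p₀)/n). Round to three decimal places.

z = 1.664

p̂ = 1142/2891 ≈ 0.395019.
SE = √(p₀(1−p₀)/n) = √(0.2356/2891) = 0.009027.
z = (0.395019 − 0.38)/0.009027 = 0.015019/0.009027 = 1.664.
p-value = P(Z > 1.664) ≈ 0.0481, so at α = 0.1 we reject H₀.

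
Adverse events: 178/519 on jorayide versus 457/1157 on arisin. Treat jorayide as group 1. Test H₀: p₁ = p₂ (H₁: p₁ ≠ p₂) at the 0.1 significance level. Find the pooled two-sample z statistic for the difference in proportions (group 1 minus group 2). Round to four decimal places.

p̂₁ = 178/519 ≈ 0.3429672, p̂₂ = 457/1157 ≈ 0.3949870.
Pooled p̂ = (178+457)/(519+1157) = 635/1676 = 0.3788783.
SE = √(p̂(1−p̂)(1/n₁+1/n₂)) = √(0.3788783·0.6211217·0.00279109) = √(0.000656825) = 0.0256286.
z = (0.3429672 − 0.3949870)/0.0256286 = -0.0520198/0.0256286 = -2.0298.
p-value = 2·P(Z > 2.030) ≈ 0.0424; since p < α = 0.1, reject H₀.

z = -2.0298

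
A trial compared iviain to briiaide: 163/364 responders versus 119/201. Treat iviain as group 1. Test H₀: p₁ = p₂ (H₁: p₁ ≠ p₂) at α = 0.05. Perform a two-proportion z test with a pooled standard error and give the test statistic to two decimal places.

z = -3.28

p̂₁ = 163/364 ≈ 0.4478, p̂₂ = 119/201 ≈ 0.5920.
Pooled p̂ = (163+119)/(364+201) = 282/565 = 0.4991.
SE = √(0.249999 × 0.00772238) = 0.0439.
z = (0.4478 − 0.5920)/0.0439 = -0.1442/0.0439 = -3.28.
p-value = 2·P(Z > 3.283) ≈ 0.0010. With α = 0.05, reject H₀.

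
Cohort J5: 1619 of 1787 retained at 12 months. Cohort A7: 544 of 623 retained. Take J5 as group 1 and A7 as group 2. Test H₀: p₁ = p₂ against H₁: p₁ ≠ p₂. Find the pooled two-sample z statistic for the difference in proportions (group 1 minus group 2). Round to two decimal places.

z = 2.32

p̂₁ = 1619/1787 ≈ 0.90599, p̂₂ = 544/623 ≈ 0.87319.
Pooled p̂ = (1619+544)/(1787+623) = 2163/2410 = 0.89751.
SE = √(p̂(1−p̂)(1/n₁+1/n₂)) = √(0.89751·0.10249·0.00216473) = √(0.000199124) = 0.01411.
z = (0.90599 − 0.87319)/0.01411 = 0.03280/0.01411 = 2.32.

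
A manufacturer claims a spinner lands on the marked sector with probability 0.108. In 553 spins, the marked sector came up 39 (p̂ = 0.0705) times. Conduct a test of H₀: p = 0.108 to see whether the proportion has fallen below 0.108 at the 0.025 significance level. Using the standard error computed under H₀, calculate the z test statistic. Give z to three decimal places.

p̂ = 39/553 ≈ 0.07052.
Under H₀, SE = √(0.108·0.892/553) = √(0.000174206) = 0.01320.
z = (0.07052 − 0.108)/0.01320 = -0.03748/0.01320 = -2.839.
p-value = P(Z < -2.839) ≈ 0.0023; since p < α = 0.025, reject H₀.

z = -2.839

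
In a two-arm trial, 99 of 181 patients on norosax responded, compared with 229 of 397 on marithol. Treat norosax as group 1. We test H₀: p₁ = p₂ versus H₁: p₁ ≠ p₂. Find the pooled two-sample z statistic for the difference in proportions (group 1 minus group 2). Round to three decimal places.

z = -0.672

p̂₁ = 99/181 = 0.54696, p̂₂ = 229/397 = 0.57683.
Pooled p̂ = (99+229)/(181+397) = 328/578 = 0.56747.
SE = √(p̂(1−p̂)(1/n₁+1/n₂)) = √(0.56747·0.43253·0.00804375) = √(0.00197432) = 0.04443.
z = (0.54696 − 0.57683)/0.04443 = -0.02987/0.04443 = -0.672.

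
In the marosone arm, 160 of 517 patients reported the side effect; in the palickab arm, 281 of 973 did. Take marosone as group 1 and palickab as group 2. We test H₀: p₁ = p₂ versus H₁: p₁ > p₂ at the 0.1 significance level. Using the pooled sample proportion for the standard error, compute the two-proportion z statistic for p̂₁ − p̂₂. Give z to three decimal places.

p̂₁ = 160/517 = 0.309478, p̂₂ = 281/973 = 0.288798.
Pooled p̂ = (160+281)/(517+973) = 441/1490 = 0.295973.
SE = √(p̂(1−p̂)(1/n₁+1/n₂)) = √(0.295973·0.704027·0.00296199) = √(0.000617198) = 0.024843.
z = (0.309478 − 0.288798)/0.024843 = 0.020680/0.024843 = 0.832.
p-value = P(Z > 0.832) ≈ 0.2026, so at α = 0.1 we fail to reject H₀.

z = 0.832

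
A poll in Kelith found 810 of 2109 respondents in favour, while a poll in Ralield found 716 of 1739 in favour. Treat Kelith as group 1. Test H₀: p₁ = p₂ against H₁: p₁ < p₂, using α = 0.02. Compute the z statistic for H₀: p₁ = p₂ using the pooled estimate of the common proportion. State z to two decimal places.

p̂₁ = 810/2109 = 0.3841, p̂₂ = 716/1739 = 0.4117.
Pooled p̂ = (810+716)/(2109+1739) = 1526/3848 = 0.3966.
SE = √(p̂(1−p̂)(1/n₁+1/n₂)) = √(0.3966·0.6034·0.0010492) = √(0.000251076) = 0.0158.
z = (0.3841 − 0.4117)/0.0158 = -0.0276/0.0158 = -1.75.
p-value = P(Z < -1.746) ≈ 0.0404; since p > α = 0.02, fail to reject H₀.

z = -1.75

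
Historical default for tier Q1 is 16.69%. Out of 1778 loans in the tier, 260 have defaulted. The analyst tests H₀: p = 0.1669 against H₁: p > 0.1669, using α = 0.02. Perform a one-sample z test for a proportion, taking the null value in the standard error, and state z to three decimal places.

p̂ = 260/1778 = 0.146232.
Under H₀, SE = √(0.1669·0.8331/1778) = √(7.82027e-05) = 0.008843.
z = (0.146232 − 0.1669)/0.008843 = -0.020668/0.008843 = -2.337.
p-value = P(Z > -2.337) ≈ 0.9903; since p > α = 0.02, fail to reject H₀.

z = -2.337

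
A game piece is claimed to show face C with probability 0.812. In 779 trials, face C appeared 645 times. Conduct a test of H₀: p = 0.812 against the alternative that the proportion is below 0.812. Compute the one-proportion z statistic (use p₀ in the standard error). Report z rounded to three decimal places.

p̂ = 645/779 ≈ 0.827985.
SE = √(p₀(1−p₀)/n) = √(0.15266/779) = 0.013999.
z = (0.827985 − 0.812)/0.013999 = 0.015985/0.013999 = 1.142.

z = 1.142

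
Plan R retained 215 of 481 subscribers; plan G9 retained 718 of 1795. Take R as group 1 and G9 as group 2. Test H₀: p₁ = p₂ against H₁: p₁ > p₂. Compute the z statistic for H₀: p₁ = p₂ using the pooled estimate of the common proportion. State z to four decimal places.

z = 1.8607

p̂₁ = 215/481 ≈ 0.4469854, p̂₂ = 718/1795 ≈ 0.4000000.
Pooled p̂ = (215+718)/(481+1795) = 933/2276 = 0.4099297.
SE = √(0.241887 × 0.00263611) = 0.0252515.
z = (0.4469854 − 0.4000000)/0.0252515 = 0.0469854/0.0252515 = 1.8607.
p-value = P(Z > 1.861) ≈ 0.0314.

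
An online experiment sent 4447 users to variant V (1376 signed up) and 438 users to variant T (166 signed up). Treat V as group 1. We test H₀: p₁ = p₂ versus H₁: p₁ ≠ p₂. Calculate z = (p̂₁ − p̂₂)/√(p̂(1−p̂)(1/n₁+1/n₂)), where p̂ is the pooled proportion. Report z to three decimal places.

p̂₁ = 1376/4447 = 0.30942, p̂₂ = 166/438 = 0.37900.
Pooled p̂ = (1376+166)/(4447+438) = 1542/4885 = 0.31566.
SE = √(p̂(1−p̂)(1/n₁+1/n₂)) = √(0.31566·0.68434·0.00250798) = √(0.00054177) = 0.02328.
z = (0.30942 − 0.37900)/0.02328 = -0.06958/0.02328 = -2.989.
Two-sided p-value ≈ 2·Φ(−2.989) = 0.0028.

z = -2.989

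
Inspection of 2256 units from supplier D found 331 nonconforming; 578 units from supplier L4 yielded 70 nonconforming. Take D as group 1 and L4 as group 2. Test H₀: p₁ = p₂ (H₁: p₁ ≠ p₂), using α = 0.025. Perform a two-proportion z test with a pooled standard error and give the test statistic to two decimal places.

z = 1.58

p̂₁ = 331/2256 ≈ 0.1467, p̂₂ = 70/578 ≈ 0.1211.
Pooled p̂ = (331+70)/(2256+578) = 401/2834 = 0.1415.
SE = √(p̂(1−p̂)(1/n₁+1/n₂)) = √(0.1415·0.8585·0.00217337) = √(0.00026401) = 0.0162.
z = (0.1467 − 0.1211)/0.0162 = 0.0256/0.0162 = 1.58.
Two-sided p-value ≈ 2·Φ(−1.576) = 0.1150, so at α = 0.025 we fail to reject H₀.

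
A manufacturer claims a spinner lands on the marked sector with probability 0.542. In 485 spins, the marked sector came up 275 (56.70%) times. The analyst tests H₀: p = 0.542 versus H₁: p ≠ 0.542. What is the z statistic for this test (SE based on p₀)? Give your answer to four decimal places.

p̂ = 275/485 = 0.567010.
Standard error under H₀: √(0.542×0.458/485) = 0.022624.
z = (0.567010 − 0.542)/0.022624 = 0.025010/0.022624 = 1.1055.
Two-sided p-value ≈ 2·Φ(−1.105) = 0.2689.

z = 1.1055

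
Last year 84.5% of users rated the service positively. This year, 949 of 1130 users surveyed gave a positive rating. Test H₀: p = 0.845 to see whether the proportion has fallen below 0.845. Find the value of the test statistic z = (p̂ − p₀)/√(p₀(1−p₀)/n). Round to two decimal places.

z = -0.48

p̂ = 949/1130 = 0.8398.
SE = √(p₀(1−p₀)/n) = √(0.13098/1130) = 0.0108.
z = (0.8398 − 0.845)/0.0108 = -0.0052/0.0108 = -0.48.
p-value = P(Z < -0.481) ≈ 0.3153.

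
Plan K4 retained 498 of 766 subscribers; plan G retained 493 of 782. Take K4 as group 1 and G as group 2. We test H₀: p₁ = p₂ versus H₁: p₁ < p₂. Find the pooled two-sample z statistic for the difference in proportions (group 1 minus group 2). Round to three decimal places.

p̂₁ = 498/766 ≈ 0.65013, p̂₂ = 493/782 ≈ 0.63043.
Pooled p̂ = (498+493)/(766+782) = 991/1548 = 0.64018.
SE = √(p̂(1−p̂)(1/n₁+1/n₂)) = √(0.64018·0.35982·0.00258426) = √(0.000595281) = 0.02440.
z = (0.65013 − 0.63043)/0.02440 = 0.01970/0.02440 = 0.807.
p-value = P(Z < 0.807) ≈ 0.7902.

z = 0.807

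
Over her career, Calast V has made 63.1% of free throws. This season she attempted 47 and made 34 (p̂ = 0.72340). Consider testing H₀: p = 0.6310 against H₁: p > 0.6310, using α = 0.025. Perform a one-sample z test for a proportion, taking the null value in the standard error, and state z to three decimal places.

z = 1.313

p̂ = 34/47 = 0.72340.
SE = √(p₀(1−p₀)/n) = √(0.23284/47) = 0.07038.
z = (0.72340 − 0.631)/0.07038 = 0.09240/0.07038 = 1.313.
p-value = P(Z > 1.313) ≈ 0.0946; since p > α = 0.025, fail to reject H₀.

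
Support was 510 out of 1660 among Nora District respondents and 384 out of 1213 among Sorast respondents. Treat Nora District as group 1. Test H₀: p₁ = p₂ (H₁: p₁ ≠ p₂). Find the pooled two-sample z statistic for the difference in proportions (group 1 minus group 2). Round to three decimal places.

z = -0.534

p̂₁ = 510/1660 ≈ 0.30723, p̂₂ = 384/1213 ≈ 0.31657.
Pooled p̂ = (510+384)/(1660+1213) = 894/2873 = 0.31117.
SE = √(p̂(1−p̂)(1/n₁+1/n₂)) = √(0.31117·0.68883·0.00142681) = √(0.000305829) = 0.01749.
z = (0.30723 − 0.31657)/0.01749 = -0.00934/0.01749 = -0.534.
p-value = 2·P(Z > 0.534) ≈ 0.5932.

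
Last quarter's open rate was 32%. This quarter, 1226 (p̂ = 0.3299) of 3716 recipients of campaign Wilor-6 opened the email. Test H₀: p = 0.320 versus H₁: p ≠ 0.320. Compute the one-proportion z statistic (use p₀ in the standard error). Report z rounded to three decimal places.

p̂ = 1226/3716 = 0.32992.
SE = √(p₀(1−p₀)/n) = √(0.2176/3716) = 0.00765.
z = (0.32992 − 0.32)/0.00765 = 0.00992/0.00765 = 1.297.

z = 1.297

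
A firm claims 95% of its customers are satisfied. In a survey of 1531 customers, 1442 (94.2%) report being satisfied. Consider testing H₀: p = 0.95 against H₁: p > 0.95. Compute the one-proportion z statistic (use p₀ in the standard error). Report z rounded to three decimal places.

z = -1.460

p̂ = 1442/1531 = 0.94187.
SE = √(p₀(1−p₀)/n) = √(0.0475/1531) = 0.00557.
z = (0.94187 − 0.95)/0.00557 = -0.00813/0.00557 = -1.460.
p-value = P(Z > -1.460) ≈ 0.9278.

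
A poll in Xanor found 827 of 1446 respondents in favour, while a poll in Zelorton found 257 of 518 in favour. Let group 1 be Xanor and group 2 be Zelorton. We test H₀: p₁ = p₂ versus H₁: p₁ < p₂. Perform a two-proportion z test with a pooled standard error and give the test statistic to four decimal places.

z = 2.9760

p̂₁ = 827/1446 ≈ 0.571923, p̂₂ = 257/518 ≈ 0.496139.
Pooled p̂ = (827+257)/(1446+518) = 1084/1964 = 0.551935.
SE = √(0.247303 × 0.00262206) = 0.025465.
z = (0.571923 − 0.496139)/0.025465 = 0.075784/0.025465 = 2.9760.
p-value = P(Z < 2.976) ≈ 0.9985.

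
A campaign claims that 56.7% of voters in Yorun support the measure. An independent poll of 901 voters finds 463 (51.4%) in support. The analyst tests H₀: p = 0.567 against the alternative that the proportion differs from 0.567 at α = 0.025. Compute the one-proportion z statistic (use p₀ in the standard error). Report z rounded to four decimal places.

p̂ = 463/901 ≈ 0.5138735.
Under H₀, SE = √(0.567·0.433/901) = √(0.000272487) = 0.0165072.
z = (0.5138735 − 0.567)/0.0165072 = -0.0531265/0.0165072 = -3.2184.
p-value = 2·P(Z > 3.218) ≈ 0.0013; since p < α = 0.025, reject H₀.

z = -3.2184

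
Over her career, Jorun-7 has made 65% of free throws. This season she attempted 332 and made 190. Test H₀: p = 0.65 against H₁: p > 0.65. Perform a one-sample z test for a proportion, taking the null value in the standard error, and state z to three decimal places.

z = -2.969

p̂ = 190/332 ≈ 0.572289.
Under H₀, SE = √(0.65·0.35/332) = √(0.000685241) = 0.026177.
z = (0.572289 − 0.65)/0.026177 = -0.077711/0.026177 = -2.969.
p-value = P(Z > -2.969) ≈ 0.9985.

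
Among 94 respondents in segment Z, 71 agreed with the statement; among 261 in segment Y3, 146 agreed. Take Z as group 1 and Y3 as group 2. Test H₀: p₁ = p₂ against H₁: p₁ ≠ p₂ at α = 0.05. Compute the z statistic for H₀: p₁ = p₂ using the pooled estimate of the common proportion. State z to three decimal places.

p̂₁ = 71/94 ≈ 0.75532, p̂₂ = 146/261 ≈ 0.55939.
Pooled p̂ = (71+146)/(94+261) = 217/355 = 0.61127.
SE = √(p̂(1−p̂)(1/n₁+1/n₂)) = √(0.61127·0.38873·0.0144697) = √(0.00343829) = 0.05864.
z = (0.75532 − 0.55939)/0.05864 = 0.19593/0.05864 = 3.341.
Two-sided p-value ≈ 2·Φ(−3.341) = 0.0008, so at α = 0.05 we reject H₀.

z = 3.341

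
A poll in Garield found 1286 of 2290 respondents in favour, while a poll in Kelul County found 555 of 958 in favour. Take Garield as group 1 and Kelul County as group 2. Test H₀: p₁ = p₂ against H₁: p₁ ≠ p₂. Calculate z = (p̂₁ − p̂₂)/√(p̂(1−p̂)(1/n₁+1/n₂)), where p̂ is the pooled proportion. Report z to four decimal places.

z = -0.9315

p̂₁ = 1286/2290 = 0.561572, p̂₂ = 555/958 = 0.579332.
Pooled p̂ = (1286+555)/(2290+958) = 1841/3248 = 0.566810.
SE = √(0.245536 × 0.00148052) = 0.019066.
z = (0.561572 − 0.579332)/0.019066 = -0.017760/0.019066 = -0.9315.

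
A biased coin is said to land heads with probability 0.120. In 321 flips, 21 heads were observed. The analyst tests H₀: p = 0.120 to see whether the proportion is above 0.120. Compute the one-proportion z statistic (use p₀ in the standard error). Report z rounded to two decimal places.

z = -3.01

p̂ = 21/321 ≈ 0.06542.
Standard error under H₀: √(0.12×0.88/321) = 0.01814.
z = (0.06542 − 0.12)/0.01814 = -0.05458/0.01814 = -3.01.
p-value = P(Z > -3.009) ≈ 0.9987.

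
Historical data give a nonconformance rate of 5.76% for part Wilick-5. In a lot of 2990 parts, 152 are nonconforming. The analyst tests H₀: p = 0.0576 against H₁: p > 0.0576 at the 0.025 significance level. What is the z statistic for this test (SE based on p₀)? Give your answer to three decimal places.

z = -1.587

p̂ = 152/2990 = 0.05084.
SE = √(p₀(1−p₀)/n) = √(0.054282/2990) = 0.00426.
z = (0.05084 − 0.0576)/0.00426 = -0.00676/0.00426 = -1.587.
p-value = P(Z > -1.587) ≈ 0.9438, so at α = 0.025 we fail to reject H₀.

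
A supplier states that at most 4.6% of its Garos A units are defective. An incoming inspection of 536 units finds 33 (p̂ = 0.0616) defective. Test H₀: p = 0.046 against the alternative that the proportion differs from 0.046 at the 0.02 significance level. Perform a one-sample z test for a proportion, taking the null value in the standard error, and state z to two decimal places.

z = 1.72

p̂ = 33/536 ≈ 0.06157.
Under H₀, SE = √(0.046·0.954/536) = √(8.18731e-05) = 0.00905.
z = (0.06157 − 0.046)/0.00905 = 0.01557/0.00905 = 1.72.
p-value = 2·P(Z > 1.720) ≈ 0.0854, so at α = 0.02 we fail to reject H₀.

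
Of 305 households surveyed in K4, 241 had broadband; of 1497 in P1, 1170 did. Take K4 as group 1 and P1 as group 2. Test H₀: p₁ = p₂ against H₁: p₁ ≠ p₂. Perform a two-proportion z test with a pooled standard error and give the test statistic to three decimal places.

p̂₁ = 241/305 = 0.79016, p̂₂ = 1170/1497 = 0.78156.
Pooled p̂ = (241+1170)/(305+1497) = 1411/1802 = 0.78302.
SE = √(p̂(1−p̂)(1/n₁+1/n₂)) = √(0.78302·0.21698·0.00394669) = √(0.000670544) = 0.02589.
z = (0.79016 − 0.78156)/0.02589 = 0.00860/0.02589 = 0.332.

z = 0.332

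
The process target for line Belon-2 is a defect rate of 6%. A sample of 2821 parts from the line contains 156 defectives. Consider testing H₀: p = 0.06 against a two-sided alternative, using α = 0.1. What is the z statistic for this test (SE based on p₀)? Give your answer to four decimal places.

p̂ = 156/2821 ≈ 0.055300.
SE = √(p₀(1−p₀)/n) = √(0.0564/2821) = 0.004471.
z = (0.055300 − 0.06)/0.004471 = -0.004700/0.004471 = -1.0512.
Two-sided p-value ≈ 2·Φ(−1.051) = 0.2931; since p > α = 0.1, fail to reject H₀.

z = -1.0512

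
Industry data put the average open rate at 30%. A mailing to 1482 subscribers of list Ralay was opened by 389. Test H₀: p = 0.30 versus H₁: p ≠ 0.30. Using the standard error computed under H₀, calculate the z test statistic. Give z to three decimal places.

p̂ = 389/1482 = 0.262483.
Standard error under H₀: √(0.3×0.7/1482) = 0.011904.
z = (0.262483 − 0.3)/0.011904 = -0.037517/0.011904 = -3.152.

z = -3.152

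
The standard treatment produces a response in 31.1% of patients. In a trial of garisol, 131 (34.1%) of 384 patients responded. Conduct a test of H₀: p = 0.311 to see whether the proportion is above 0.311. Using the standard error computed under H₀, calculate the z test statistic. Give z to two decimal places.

z = 1.28

p̂ = 131/384 ≈ 0.3411.
Standard error under H₀: √(0.311×0.689/384) = 0.0236.
z = (0.3411 − 0.311)/0.0236 = 0.0301/0.0236 = 1.28.
p-value = P(Z > 1.276) ≈ 0.1010.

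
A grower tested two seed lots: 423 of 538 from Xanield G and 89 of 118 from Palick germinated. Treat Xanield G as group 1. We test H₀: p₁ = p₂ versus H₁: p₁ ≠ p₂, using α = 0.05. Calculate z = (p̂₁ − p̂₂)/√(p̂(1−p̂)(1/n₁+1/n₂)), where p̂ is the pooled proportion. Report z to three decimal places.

p̂₁ = 423/538 = 0.78625, p̂₂ = 89/118 = 0.75424.
Pooled p̂ = (423+89)/(538+118) = 512/656 = 0.78049.
SE = √(p̂(1−p̂)(1/n₁+1/n₂)) = √(0.78049·0.21951·0.0103333) = √(0.00177037) = 0.04208.
z = (0.78625 − 0.75424)/0.04208 = 0.03201/0.04208 = 0.761.
p-value = 2·P(Z > 0.761) ≈ 0.4468, so at α = 0.05 we fail to reject H₀.

z = 0.761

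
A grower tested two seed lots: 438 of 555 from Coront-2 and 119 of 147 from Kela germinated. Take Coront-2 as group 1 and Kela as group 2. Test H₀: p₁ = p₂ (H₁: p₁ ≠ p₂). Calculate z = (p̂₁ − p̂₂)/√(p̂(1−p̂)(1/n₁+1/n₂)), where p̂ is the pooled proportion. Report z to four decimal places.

p̂₁ = 438/555 = 0.789189, p̂₂ = 119/147 = 0.809524.
Pooled p̂ = (438+119)/(555+147) = 557/702 = 0.793447.
SE = √(0.163889 × 0.00860452) = 0.037552.
z = (0.789189 − 0.809524)/0.037552 = -0.020335/0.037552 = -0.5415.
Two-sided p-value ≈ 2·Φ(−0.541) = 0.5882.

z = -0.5415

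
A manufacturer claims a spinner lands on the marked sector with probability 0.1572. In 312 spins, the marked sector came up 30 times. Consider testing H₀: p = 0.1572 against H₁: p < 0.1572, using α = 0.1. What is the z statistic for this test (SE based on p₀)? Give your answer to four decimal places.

p̂ = 30/312 ≈ 0.096154.
SE = √(p₀(1−p₀)/n) = √(0.13249/312) = 0.020607.
z = (0.096154 − 0.1572)/0.020607 = -0.061046/0.020607 = -2.9624.
p-value = P(Z < -2.962) ≈ 0.0015. With α = 0.1, reject H₀.

z = -2.9624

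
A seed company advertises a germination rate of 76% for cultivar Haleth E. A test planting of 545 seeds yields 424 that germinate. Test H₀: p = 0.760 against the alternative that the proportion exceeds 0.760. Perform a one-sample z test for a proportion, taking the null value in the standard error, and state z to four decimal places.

z = 0.9829

p̂ = 424/545 ≈ 0.777982.
SE = √(p₀(1−p₀)/n) = √(0.1824/545) = 0.018294.
z = (0.777982 − 0.76)/0.018294 = 0.017982/0.018294 = 0.9829.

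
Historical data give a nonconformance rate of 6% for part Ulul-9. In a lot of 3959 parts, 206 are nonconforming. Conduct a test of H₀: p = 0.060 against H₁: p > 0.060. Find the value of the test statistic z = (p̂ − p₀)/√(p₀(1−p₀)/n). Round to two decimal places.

z = -2.11

p̂ = 206/3959 ≈ 0.0520.
Under H₀, SE = √(0.06·0.94/3959) = √(1.4246e-05) = 0.0038.
z = (0.0520 − 0.06)/0.0038 = -0.0080/0.0038 = -2.11.
p-value = P(Z > -2.111) ≈ 0.9826.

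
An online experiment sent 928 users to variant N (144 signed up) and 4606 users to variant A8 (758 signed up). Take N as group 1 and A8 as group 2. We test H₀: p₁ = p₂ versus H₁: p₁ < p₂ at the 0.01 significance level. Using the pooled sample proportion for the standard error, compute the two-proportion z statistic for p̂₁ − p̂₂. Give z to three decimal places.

p̂₁ = 144/928 ≈ 0.15517, p̂₂ = 758/4606 ≈ 0.16457.
Pooled p̂ = (144+758)/(928+4606) = 902/5534 = 0.16299.
SE = √(p̂(1−p̂)(1/n₁+1/n₂)) = √(0.16299·0.83701·0.00129469) = √(0.00017663) = 0.01329.
z = (0.15517 − 0.16457)/0.01329 = -0.00940/0.01329 = -0.707.
p-value = P(Z < -0.707) ≈ 0.2398; since p > α = 0.01, fail to reject H₀.

z = -0.707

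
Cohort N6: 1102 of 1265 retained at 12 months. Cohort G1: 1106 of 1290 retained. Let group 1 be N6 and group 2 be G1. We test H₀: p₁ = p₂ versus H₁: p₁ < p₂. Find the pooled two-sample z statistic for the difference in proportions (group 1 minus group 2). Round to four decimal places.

z = 1.0167

p̂₁ = 1102/1265 = 0.871146, p̂₂ = 1106/1290 = 0.857364.
Pooled p̂ = (1102+1106)/(1265+1290) = 2208/2555 = 0.864188.
SE = √(p̂(1−p̂)(1/n₁+1/n₂)) = √(0.864188·0.135812·0.00156571) = √(0.000183763) = 0.013556.
z = (0.871146 − 0.857364)/0.013556 = 0.013782/0.013556 = 1.0167.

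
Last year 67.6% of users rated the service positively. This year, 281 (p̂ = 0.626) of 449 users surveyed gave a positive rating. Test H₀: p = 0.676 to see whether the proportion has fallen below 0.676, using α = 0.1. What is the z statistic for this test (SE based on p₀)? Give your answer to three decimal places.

p̂ = 281/449 = 0.62584.
Under H₀, SE = √(0.676·0.324/449) = √(0.000487804) = 0.02209.
z = (0.62584 − 0.676)/0.02209 = -0.05016/0.02209 = -2.271.
p-value = P(Z < -2.271) ≈ 0.0116; since p < α = 0.1, reject H₀.

z = -2.271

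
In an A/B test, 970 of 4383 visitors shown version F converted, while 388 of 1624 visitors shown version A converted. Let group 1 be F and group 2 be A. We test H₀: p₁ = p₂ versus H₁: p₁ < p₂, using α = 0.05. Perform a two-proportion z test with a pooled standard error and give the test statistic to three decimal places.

p̂₁ = 970/4383 = 0.22131, p̂₂ = 388/1624 = 0.23892.
Pooled p̂ = (970+388)/(4383+1624) = 1358/6007 = 0.22607.
SE = √(p̂(1−p̂)(1/n₁+1/n₂)) = √(0.22607·0.77393·0.000843918) = √(0.000147654) = 0.01215.
z = (0.22131 − 0.23892)/0.01215 = -0.01761/0.01215 = -1.449.
p-value = P(Z < -1.449) ≈ 0.0737. With α = 0.05, fail to reject H₀.

z = -1.449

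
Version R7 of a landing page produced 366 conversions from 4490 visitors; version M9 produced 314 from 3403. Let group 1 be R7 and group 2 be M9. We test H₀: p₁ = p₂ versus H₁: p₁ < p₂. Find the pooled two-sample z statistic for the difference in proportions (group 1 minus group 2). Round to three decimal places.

p̂₁ = 366/4490 ≈ 0.08151, p̂₂ = 314/3403 ≈ 0.09227.
Pooled p̂ = (366+314)/(4490+3403) = 680/7893 = 0.08615.
SE = √(p̂(1−p̂)(1/n₁+1/n₂)) = √(0.08615·0.91385·0.000516576) = √(4.067e-05) = 0.00638.
z = (0.08151 − 0.09227)/0.00638 = -0.01076/0.00638 = -1.687.
p-value = P(Z < -1.687) ≈ 0.0458.

z = -1.687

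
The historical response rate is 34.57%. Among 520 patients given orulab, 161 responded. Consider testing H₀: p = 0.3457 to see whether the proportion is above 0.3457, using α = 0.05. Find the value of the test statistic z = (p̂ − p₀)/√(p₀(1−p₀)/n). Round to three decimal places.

z = -1.730

p̂ = 161/520 ≈ 0.30962.
SE = √(p₀(1−p₀)/n) = √(0.22619/520) = 0.02086.
z = (0.30962 − 0.3457)/0.02086 = -0.03608/0.02086 = -1.730.
p-value = P(Z > -1.730) ≈ 0.9582, so at α = 0.05 we fail to reject H₀.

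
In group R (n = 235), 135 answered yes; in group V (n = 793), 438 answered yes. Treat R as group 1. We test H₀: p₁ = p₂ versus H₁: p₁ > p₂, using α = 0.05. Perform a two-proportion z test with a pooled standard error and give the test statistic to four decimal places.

p̂₁ = 135/235 = 0.574468, p̂₂ = 438/793 = 0.552333.
Pooled p̂ = (135+438)/(235+793) = 573/1028 = 0.557393.
SE = √(0.246706 × 0.00551635) = 0.036891.
z = (0.574468 − 0.552333)/0.036891 = 0.022135/0.036891 = 0.6000.
p-value = P(Z > 0.600) ≈ 0.2742; since p > α = 0.05, fail to reject H₀.

z = 0.6000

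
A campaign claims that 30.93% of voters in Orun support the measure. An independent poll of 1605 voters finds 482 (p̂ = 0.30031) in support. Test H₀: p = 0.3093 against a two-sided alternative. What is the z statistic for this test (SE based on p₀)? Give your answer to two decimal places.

z = -0.78

p̂ = 482/1605 = 0.3003.
SE = √(p₀(1−p₀)/n) = √(0.21363/1605) = 0.0115.
z = (0.3003 − 0.3093)/0.0115 = -0.0090/0.0115 = -0.78.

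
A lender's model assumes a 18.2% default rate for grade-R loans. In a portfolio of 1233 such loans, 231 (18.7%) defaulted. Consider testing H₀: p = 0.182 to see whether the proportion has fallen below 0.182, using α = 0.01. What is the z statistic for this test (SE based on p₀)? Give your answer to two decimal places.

z = 0.49

p̂ = 231/1233 = 0.18735.
SE = √(p₀(1−p₀)/n) = √(0.14888/1233) = 0.01099.
z = (0.18735 − 0.182)/0.01099 = 0.00535/0.01099 = 0.49.
p-value = P(Z < 0.487) ≈ 0.6868, so at α = 0.01 we fail to reject H₀.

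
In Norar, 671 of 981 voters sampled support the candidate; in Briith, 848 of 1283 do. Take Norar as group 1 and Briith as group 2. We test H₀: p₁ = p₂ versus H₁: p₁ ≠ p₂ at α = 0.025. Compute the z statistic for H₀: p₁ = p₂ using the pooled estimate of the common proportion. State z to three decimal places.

p̂₁ = 671/981 ≈ 0.683996, p̂₂ = 848/1283 ≈ 0.660951.
Pooled p̂ = (671+848)/(981+1283) = 1519/2264 = 0.670936.
SE = √(0.220781 × 0.00179879) = 0.019928.
z = (0.683996 − 0.660951)/0.019928 = 0.023045/0.019928 = 1.156.
p-value = 2·P(Z > 1.156) ≈ 0.2475, so at α = 0.025 we fail to reject H₀.

z = 1.156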